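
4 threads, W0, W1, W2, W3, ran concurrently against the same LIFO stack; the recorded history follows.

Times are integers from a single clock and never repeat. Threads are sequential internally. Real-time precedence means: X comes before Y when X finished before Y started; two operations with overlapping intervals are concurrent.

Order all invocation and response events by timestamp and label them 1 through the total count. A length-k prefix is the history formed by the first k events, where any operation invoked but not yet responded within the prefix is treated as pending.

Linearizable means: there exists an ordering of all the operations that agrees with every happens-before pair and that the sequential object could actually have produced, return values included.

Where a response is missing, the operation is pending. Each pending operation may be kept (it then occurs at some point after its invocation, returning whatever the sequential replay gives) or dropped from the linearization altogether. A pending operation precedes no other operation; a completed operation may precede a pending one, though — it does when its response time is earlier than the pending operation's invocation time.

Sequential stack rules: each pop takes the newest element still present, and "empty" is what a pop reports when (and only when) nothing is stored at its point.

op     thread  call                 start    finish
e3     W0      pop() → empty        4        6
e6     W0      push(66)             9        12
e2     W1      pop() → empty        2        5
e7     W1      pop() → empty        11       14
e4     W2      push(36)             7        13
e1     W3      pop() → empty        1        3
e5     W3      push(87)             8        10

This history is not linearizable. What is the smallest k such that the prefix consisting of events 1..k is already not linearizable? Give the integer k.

events 1..13 are still linearizable — one witness is e1, e2, e3, e4, e5, e6:
step 1: e1 pop() → empty — stack <>
step 2: e2 pop() → empty — stack <>
step 3: e3 pop() → empty — stack <>
step 4: e4 push(36) — stack <36>
step 5: e5 push(87) — stack <36,87>
step 6: e6 push(66) — stack <36,87,66>
at event 14 (e7's time-14 response) nothing linearizes any more
take e1, e2, e3, e4, e5, e6, e7: step 7 already fails, because e7 pop() → empty cannot occur there
take e1, e2, e3, e4, e5, e7, e6: step 6 already fails, because e7 pop() → empty cannot occur there

14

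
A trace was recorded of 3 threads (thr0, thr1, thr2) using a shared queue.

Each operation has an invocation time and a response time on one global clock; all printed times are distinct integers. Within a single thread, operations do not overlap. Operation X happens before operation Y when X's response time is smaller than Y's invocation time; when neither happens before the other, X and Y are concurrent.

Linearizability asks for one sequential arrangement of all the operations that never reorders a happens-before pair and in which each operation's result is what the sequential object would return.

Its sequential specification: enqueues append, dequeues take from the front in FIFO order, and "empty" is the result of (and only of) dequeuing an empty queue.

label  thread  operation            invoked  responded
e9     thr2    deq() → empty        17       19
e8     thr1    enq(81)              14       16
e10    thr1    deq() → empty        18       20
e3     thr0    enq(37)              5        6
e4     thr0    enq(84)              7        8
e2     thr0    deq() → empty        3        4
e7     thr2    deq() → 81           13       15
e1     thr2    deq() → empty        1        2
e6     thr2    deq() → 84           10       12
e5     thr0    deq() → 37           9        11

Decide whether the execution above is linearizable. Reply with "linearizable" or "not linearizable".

linearizable

one valid linearization: e1, e2, e3, e4, e5, e6, e8, e7, e9, e10
after step 1 (e1 deq() → empty): queue <>
after step 2 (e2 deq() → empty): queue <>
after step 3 (e3 enq(37)): queue <37>
after step 4 (e4 enq(84)): queue <37,84>
after step 5 (e5 deq() → 37): queue <84>
after step 6 (e6 deq() → 84): queue <>
after step 7 (e8 enq(81)): queue <81>
after step 8 (e7 deq() → 81): queue <>
after step 9 (e9 deq() → empty): queue <>
after step 10 (e10 deq() → empty): queue <>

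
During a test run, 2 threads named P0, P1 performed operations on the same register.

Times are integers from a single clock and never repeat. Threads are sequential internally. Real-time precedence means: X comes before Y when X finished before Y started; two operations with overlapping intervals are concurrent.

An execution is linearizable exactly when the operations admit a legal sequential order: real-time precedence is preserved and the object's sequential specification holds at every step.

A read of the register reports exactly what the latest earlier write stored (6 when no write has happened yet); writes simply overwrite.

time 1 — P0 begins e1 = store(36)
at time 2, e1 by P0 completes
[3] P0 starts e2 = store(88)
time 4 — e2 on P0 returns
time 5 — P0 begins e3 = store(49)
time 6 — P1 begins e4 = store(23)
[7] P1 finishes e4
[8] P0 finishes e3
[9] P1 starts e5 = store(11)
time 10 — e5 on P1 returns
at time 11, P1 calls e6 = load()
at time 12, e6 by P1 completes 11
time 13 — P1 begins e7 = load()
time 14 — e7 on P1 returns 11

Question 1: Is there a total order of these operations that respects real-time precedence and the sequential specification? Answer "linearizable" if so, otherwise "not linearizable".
a witness: e1, e2, e3, e4, e5, e6, e7
after step 1 (e1 store(36)): value 36
after step 2 (e2 store(88)): value 88
after step 3 (e3 store(49)): value 49
after step 4 (e4 store(23)): value 23
after step 5 (e5 store(11)): value 11
after step 6 (e6 load() → 11): value 11
after step 7 (e7 load() → 11): value 11

linearizable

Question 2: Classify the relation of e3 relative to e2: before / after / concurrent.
e3 spans [5,8], e2 spans [3,4]
resp(e2)=4 < inv(e3)=5

after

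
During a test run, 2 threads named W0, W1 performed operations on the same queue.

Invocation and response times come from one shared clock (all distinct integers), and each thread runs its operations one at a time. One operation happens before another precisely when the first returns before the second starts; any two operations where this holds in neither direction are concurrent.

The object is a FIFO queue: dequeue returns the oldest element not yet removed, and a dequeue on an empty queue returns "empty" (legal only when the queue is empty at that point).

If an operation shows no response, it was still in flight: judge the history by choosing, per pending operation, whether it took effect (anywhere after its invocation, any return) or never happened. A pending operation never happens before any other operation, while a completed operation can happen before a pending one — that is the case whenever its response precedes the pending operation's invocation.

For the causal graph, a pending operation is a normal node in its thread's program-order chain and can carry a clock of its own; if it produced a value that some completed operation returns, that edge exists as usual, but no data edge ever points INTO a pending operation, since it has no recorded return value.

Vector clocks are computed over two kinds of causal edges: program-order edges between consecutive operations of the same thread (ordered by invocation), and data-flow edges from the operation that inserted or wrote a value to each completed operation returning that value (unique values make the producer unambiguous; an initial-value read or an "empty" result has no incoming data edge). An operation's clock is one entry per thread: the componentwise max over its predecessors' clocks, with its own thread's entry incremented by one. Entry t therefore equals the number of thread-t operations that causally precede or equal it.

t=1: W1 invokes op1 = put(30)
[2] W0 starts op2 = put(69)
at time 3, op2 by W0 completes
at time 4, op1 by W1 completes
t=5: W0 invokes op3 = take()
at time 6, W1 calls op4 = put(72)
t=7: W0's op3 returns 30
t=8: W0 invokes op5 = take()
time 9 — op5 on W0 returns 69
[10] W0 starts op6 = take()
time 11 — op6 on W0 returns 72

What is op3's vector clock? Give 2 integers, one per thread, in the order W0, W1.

invoked at 1, op1 has no predecessors; its own W1 bump gives (0, 1)
invoked at 2, op2 has no predecessors; its own W0 bump gives (1, 0)
VC(op4, invoked at 6): max of VC(op1)=(0, 1), then +1 on thread W1 → (0, 2)
VC(op3, invoked at 5): max of VC(op1)=(0, 1), VC(op2)=(1, 0), then +1 on thread W0 → (2, 1)
VC(op5, invoked at 8): max of VC(op2)=(1, 0), VC(op3)=(2, 1), then +1 on thread W0 → (3, 1)
VC(op6, invoked at 10): max of VC(op4)=(0, 2), VC(op5)=(3, 1), then +1 on thread W0 → (4, 2)
target: VC(op3) = (2, 1)

(2, 1)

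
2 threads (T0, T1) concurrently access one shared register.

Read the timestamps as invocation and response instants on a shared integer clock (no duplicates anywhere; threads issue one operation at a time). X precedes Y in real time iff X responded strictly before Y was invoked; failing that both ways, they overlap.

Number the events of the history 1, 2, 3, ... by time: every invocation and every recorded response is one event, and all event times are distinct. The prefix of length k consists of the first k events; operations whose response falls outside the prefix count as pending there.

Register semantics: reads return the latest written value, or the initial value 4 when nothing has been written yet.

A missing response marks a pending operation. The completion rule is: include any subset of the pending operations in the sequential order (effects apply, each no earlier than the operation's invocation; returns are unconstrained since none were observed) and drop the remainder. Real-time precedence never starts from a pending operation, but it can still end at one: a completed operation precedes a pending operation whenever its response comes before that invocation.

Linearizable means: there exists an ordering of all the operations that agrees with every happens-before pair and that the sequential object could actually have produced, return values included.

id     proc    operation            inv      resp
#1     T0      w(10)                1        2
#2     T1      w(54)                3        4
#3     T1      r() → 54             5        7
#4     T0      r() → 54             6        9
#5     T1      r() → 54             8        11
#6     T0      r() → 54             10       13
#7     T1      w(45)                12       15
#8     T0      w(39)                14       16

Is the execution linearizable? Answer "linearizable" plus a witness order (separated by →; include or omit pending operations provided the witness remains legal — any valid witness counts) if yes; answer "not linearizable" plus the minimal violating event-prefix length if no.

linearizable — witness: #1 → #2 → #3 → #4 → #5 → #6 → #7 → #8

step 1: #1 w(10) — value 10
step 2: #2 w(54) — value 54
step 3: #3 r() → 54 — value 54
step 4: #4 r() → 54 — value 54
step 5: #5 r() → 54 — value 54
step 6: #6 r() → 54 — value 54
step 7: #7 w(45) — value 45
step 8: #8 w(39) — value 39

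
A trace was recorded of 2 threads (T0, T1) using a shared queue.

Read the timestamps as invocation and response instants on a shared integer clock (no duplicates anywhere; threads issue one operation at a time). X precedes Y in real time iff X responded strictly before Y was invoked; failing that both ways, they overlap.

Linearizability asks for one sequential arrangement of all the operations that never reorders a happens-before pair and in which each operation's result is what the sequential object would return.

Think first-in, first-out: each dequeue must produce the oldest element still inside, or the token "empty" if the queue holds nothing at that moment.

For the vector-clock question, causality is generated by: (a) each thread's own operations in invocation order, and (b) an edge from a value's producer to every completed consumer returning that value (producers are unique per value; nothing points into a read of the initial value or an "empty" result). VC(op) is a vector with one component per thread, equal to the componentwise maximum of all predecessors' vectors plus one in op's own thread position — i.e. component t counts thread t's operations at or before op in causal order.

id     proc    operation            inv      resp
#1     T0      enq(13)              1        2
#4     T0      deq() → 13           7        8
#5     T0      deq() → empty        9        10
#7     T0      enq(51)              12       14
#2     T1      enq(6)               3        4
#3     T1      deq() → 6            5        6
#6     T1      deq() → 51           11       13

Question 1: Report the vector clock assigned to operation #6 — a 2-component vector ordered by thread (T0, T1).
#2, invoked 3, has no incoming edges; only T1's bump applies → (0, 1)
#1, invoked 1, has no incoming edges; only T0's bump applies → (1, 0)
#3, invoked 5, takes VC(#2)=(0, 1) under max, adds 1 for T1 → (0, 2)
#4, invoked 7, takes VC(#1)=(1, 0) under max, adds 1 for T0 → (2, 0)
#5, invoked 9, takes VC(#4)=(2, 0) under max, adds 1 for T0 → (3, 0)
#7, invoked 12, takes VC(#5)=(3, 0) under max, adds 1 for T0 → (4, 0)
#6, invoked 11, takes VC(#3)=(0, 2), VC(#7)=(4, 0) under max, adds 1 for T1 → (4, 3)
target: VC(#6) = (4, 3)

(4, 3)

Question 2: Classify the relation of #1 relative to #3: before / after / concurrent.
#1 spans [1,2], #3 spans [5,6]
resp(#1)=2 < inv(#3)=5

before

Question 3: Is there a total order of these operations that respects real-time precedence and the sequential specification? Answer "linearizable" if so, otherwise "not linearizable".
the violation lands at event 6, #3's response at time 6: events 1..5 linearize, events 1..6 do not
the sole real-time-consistent order of 3 completed operations fails the queue replay
one such order, #1, #2, #3, breaks at step 3 where #3 deq() → 6 is illegal

not linearizable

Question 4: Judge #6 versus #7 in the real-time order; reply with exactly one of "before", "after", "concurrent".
#6 spans [11,13], #7 spans [12,14]
the intervals overlap in both directions

concurrent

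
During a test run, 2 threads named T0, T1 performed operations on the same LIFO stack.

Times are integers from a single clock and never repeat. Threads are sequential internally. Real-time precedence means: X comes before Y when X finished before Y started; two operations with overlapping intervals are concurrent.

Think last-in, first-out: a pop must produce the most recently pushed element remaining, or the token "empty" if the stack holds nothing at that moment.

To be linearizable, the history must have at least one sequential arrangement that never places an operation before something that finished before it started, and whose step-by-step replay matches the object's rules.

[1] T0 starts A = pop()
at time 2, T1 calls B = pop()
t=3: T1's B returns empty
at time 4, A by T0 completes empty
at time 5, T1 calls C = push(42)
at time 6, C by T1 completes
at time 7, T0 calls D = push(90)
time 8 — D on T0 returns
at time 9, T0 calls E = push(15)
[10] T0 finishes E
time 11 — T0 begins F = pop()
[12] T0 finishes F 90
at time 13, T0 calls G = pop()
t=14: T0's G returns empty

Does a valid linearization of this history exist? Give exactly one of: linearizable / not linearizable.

not linearizable

events 1..11 are fine; event 12 — the response of F at time 12 — makes the prefix non-linearizable
2 orders of the 6 completed LIFO stack ops respect real time; none is legal
e.g. A, B, C, D, E, F: illegal at step 6, since F pop() → 90 cannot apply there
e.g. B, A, C, D, E, F: illegal at step 6, since F pop() → 90 cannot apply there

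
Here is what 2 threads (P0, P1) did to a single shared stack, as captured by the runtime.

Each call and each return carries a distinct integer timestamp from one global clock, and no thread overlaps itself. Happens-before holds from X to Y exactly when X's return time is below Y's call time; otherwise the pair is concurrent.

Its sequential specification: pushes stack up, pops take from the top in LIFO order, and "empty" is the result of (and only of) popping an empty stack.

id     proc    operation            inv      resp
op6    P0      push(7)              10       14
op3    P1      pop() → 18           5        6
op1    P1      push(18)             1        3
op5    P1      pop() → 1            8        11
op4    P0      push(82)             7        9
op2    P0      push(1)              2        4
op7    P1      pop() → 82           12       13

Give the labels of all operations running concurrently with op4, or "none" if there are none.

concurrent with op4 ([7,9]): every op whose interval crosses 7..9
op1 [1,3]: before
op2 [2,4]: before
op3 [5,6]: before
op5 [8,11]: concurrent
op6 [10,14]: after
op7 [12,13]: after

op5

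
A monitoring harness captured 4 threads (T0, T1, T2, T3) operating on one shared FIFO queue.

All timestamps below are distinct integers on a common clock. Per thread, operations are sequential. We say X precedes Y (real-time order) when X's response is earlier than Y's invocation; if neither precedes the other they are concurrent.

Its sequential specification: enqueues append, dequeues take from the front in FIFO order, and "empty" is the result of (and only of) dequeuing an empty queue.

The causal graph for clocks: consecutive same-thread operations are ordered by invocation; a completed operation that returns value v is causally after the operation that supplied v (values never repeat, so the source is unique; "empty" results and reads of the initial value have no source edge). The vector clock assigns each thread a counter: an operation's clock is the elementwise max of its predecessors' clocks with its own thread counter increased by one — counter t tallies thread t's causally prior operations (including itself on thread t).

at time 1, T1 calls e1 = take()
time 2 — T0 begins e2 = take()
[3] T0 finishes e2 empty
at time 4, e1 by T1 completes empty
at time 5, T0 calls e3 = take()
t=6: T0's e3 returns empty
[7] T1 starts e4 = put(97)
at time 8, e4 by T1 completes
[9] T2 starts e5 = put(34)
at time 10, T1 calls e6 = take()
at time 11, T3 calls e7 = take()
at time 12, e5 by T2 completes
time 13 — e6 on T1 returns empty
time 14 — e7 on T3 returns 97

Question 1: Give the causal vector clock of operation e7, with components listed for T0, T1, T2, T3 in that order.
(0, 2, 0, 1)

root op e5, invoked 9: fresh clock plus T2's own tick → (0, 0, 1, 0)
root op e1, invoked 1: fresh clock plus T1's own tick → (0, 1, 0, 0)
root op e2, invoked 2: fresh clock plus T0's own tick → (1, 0, 0, 0)
from VC(e1)=(0, 1, 0, 0), e4 (invoked 7) maxes components and bumps T1 → (0, 2, 0, 0)
from VC(e2)=(1, 0, 0, 0), e3 (invoked 5) maxes components and bumps T0 → (2, 0, 0, 0)
from VC(e4)=(0, 2, 0, 0), e7 (invoked 11) maxes components and bumps T3 → (0, 2, 0, 1)
from VC(e4)=(0, 2, 0, 0), e6 (invoked 10) maxes components and bumps T1 → (0, 3, 0, 0)
target: VC(e7) = (0, 2, 0, 1)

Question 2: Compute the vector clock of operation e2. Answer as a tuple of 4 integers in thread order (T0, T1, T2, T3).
(1, 0, 0, 0)

VC(e5, invoked at 9): no causal predecessors; +1 on T2 → (0, 0, 1, 0)
VC(e1, invoked at 1): no causal predecessors; +1 on T1 → (0, 1, 0, 0)
VC(e2, invoked at 2): no causal predecessors; +1 on T0 → (1, 0, 0, 0)
VC(e4, invoked at 7): max of VC(e1)=(0, 1, 0, 0), then +1 on thread T1 → (0, 2, 0, 0)
VC(e3, invoked at 5): max of VC(e2)=(1, 0, 0, 0), then +1 on thread T0 → (2, 0, 0, 0)
VC(e7, invoked at 11): max of VC(e4)=(0, 2, 0, 0), then +1 on thread T3 → (0, 2, 0, 1)
VC(e6, invoked at 10): max of VC(e4)=(0, 2, 0, 0), then +1 on thread T1 → (0, 3, 0, 0)
target: VC(e2) = (1, 0, 0, 0)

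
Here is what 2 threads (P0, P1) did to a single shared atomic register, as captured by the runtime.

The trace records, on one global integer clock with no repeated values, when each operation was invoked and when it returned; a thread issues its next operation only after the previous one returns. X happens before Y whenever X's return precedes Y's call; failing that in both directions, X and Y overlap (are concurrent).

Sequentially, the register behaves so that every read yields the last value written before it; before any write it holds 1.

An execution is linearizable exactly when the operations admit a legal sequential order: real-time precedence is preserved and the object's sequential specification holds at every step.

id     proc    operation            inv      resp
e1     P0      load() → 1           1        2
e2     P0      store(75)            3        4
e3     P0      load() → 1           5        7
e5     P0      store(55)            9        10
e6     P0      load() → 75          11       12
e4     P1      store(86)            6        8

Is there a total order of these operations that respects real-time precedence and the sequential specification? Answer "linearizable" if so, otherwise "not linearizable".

cut after 6 events: linearizable; cut after 7 events (e3 responds, time 7): not linearizable
the completed operations (3 total) allow one real-time order; the atomic register replay rejects it
completion choices over the 1 pending operation (e4) were checked; none helps
sample order e1, e2, e3 (pending dropped) stalls at step 3 — e3 load() → 1 has no legal effect

not linearizable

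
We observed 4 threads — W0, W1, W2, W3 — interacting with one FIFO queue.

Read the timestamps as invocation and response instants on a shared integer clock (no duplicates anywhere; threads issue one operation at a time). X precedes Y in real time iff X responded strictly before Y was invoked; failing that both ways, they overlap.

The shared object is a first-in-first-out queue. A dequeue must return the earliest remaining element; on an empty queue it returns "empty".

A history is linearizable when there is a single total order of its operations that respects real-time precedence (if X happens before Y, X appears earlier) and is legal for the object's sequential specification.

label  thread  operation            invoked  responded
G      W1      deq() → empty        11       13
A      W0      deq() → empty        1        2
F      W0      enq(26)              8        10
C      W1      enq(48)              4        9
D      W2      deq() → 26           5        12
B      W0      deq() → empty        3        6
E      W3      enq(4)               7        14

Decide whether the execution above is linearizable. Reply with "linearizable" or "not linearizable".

through event 12 a valid linearization exists; event 13 (G responding at time 13) ends that
6 completed operations, 15 real-time-consistent orders — every FIFO queue replay fails
completion choices over the 1 pending operation (E) were checked; none helps
take A, B, C, D, F, G (pending dropped): step 4 already fails, because D deq() → 26 cannot occur there
take A, B, C, F, D, G (pending dropped): step 5 already fails, because D deq() → 26 cannot occur there

not linearizable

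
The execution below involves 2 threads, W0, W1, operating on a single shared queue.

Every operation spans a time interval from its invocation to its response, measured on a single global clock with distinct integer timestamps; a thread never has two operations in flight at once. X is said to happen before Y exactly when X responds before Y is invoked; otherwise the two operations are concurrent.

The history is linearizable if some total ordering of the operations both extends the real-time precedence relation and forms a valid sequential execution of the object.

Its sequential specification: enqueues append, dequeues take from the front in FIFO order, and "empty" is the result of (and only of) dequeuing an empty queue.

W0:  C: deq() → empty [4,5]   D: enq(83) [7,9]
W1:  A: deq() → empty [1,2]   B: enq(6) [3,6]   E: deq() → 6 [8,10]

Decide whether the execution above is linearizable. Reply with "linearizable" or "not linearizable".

witness order: A, C, B, D, E
step 1: A deq() → empty — queue <>
step 2: C deq() → empty — queue <>
step 3: B enq(6) — queue <6>
step 4: D enq(83) — queue <6,83>
step 5: E deq() → 6 — queue <83>

linearizable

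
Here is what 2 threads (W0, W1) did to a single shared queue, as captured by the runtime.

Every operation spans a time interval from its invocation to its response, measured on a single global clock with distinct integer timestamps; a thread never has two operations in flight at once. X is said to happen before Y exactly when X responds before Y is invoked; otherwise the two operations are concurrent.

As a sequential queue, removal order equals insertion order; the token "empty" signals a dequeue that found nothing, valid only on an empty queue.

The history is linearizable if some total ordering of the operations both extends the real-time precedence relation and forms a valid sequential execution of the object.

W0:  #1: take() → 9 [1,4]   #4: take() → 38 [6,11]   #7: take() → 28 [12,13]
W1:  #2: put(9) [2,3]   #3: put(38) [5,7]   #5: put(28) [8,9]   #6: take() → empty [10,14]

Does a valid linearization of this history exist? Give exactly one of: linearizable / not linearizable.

one valid linearization: #2, #1, #3, #4, #5, #7, #6
1. #2 put(9), leaving queue <9>
2. #1 take() → 9, leaving queue <>
3. #3 put(38), leaving queue <38>
4. #4 take() → 38, leaving queue <>
5. #5 put(28), leaving queue <28>
6. #7 take() → 28, leaving queue <>
7. #6 take() → empty, leaving queue <>

linearizable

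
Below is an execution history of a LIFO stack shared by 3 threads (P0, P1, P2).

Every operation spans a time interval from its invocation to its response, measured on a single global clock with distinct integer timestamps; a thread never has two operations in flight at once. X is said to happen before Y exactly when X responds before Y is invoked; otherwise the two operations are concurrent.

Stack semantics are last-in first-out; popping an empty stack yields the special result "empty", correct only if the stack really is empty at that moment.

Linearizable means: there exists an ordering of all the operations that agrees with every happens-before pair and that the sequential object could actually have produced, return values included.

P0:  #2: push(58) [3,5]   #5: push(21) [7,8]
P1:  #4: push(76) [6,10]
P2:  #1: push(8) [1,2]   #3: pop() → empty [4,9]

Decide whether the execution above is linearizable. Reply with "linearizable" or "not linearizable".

prefix check: 1..8 passes, 1..9 fails once #3's time-9 response joins
no legal order exists: 3 real-time-consistent candidates over 4 completed LIFO stack operations, all rejected
including or dropping the 1 pending operation (#4) in any combination fails
one such order, #1, #2, #3, #5 (pending dropped), breaks at step 3 where #3 pop() → empty is illegal
one such order, #1, #2, #5, #3 (pending dropped), breaks at step 4 where #3 pop() → empty is illegal

not linearizable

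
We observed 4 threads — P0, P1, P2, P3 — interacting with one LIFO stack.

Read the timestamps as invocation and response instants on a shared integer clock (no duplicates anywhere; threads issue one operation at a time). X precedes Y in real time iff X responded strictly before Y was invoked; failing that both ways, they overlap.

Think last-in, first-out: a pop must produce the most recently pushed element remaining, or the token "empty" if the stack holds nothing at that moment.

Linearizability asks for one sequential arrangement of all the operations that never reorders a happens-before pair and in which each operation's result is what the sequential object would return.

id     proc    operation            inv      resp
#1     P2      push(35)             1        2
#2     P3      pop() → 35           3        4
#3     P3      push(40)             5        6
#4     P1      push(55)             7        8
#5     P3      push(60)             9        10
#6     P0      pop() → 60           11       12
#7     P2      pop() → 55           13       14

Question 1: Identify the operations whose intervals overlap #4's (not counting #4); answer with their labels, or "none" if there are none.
concurrent with #4 ([7,8]): every op whose interval crosses 7..8
#1 [1,2]: before
#2 [3,4]: before
#3 [5,6]: before
#5 [9,10]: after
#6 [11,12]: after
#7 [13,14]: after

none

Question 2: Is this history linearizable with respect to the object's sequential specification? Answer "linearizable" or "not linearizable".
one valid linearization: #1, #2, #3, #4, #5, #6, #7
1. #1 push(35), leaving stack <35>
2. #2 pop() → 35, leaving stack <>
3. #3 push(40), leaving stack <40>
4. #4 push(55), leaving stack <40,55>
5. #5 push(60), leaving stack <40,55,60>
6. #6 pop() → 60, leaving stack <40,55>
7. #7 pop() → 55, leaving stack <40>

linearizable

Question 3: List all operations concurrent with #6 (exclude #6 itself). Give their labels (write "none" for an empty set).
#6 spans [11,12]; an op avoiding the whole window 11..12 is ordered, any other is concurrent
#1 [1,2]: before
#2 [3,4]: before
#3 [5,6]: before
#4 [7,8]: before
#5 [9,10]: before
#7 [13,14]: after

none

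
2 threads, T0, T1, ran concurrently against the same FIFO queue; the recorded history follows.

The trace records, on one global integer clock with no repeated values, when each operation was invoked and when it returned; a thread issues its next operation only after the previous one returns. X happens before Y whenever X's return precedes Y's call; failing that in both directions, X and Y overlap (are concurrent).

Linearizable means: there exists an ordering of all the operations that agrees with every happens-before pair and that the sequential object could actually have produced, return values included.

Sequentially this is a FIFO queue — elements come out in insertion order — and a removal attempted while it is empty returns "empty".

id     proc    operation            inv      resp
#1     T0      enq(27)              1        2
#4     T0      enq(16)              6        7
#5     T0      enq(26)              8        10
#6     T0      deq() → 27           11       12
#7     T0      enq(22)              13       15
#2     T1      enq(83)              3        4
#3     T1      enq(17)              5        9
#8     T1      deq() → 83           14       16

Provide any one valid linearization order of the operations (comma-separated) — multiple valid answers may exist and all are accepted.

1. #1 enq(27), leaving queue <27>
2. #2 enq(83), leaving queue <27,83>
3. #3 enq(17), leaving queue <27,83,17>
4. #4 enq(16), leaving queue <27,83,17,16>
5. #5 enq(26), leaving queue <27,83,17,16,26>
6. #6 deq() → 27, leaving queue <83,17,16,26>
7. #7 enq(22), leaving queue <83,17,16,26,22>
8. #8 deq() → 83, leaving queue <17,16,26,22>

#1, #2, #3, #4, #5, #6, #7, #8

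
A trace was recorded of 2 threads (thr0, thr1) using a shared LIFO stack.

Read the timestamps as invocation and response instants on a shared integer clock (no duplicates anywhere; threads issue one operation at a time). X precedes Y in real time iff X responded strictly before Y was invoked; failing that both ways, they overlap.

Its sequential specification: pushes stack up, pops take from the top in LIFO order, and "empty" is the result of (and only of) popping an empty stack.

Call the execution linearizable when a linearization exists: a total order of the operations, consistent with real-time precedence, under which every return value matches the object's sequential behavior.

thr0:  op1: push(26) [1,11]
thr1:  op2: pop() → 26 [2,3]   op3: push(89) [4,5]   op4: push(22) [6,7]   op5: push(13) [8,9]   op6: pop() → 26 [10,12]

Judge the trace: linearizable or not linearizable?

through event 11 a valid linearization exists; event 12 (op6 responding at time 12) ends that
checked exhaustively: 6 real-time-consistent orders of 6 completed operations, zero legal LIFO stack replays
one such order, op1, op2, op3, op4, op5, op6, breaks at step 6 where op6 pop() → 26 is illegal
one such order, op2, op1, op3, op4, op5, op6, breaks at step 1 where op2 pop() → 26 is illegal

not linearizable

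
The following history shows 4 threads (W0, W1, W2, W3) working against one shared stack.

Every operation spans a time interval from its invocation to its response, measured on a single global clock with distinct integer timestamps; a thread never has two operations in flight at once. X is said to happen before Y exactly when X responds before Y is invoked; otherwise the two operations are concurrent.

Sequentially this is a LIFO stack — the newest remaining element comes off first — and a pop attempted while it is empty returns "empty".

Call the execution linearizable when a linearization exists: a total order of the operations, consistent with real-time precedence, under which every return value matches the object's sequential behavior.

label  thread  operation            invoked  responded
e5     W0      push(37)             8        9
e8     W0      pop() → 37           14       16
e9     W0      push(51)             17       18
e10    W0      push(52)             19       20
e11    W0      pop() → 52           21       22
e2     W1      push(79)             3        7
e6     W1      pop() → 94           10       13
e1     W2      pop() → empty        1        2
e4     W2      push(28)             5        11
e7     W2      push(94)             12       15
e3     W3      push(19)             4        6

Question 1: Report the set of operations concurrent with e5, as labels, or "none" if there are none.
e4

e5 spans [8,9]: anything still running between times 8 and 9 counts as concurrent
e1 [1,2]: before
e2 [3,7]: before
e3 [4,6]: before
e4 [5,11]: concurrent
e6 [10,13]: after
e7 [12,15]: after
e8 [14,16]: after
e9 [17,18]: after
e10 [19,20]: after
e11 [21,22]: after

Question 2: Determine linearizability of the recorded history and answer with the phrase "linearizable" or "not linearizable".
linearizable

witness order: e1, e2, e3, e4, e5, e7, e6, e8, e9, e10, e11
step 1: e1 pop() → empty — stack <>
step 2: e2 push(79) — stack <79>
step 3: e3 push(19) — stack <79,19>
step 4: e4 push(28) — stack <79,19,28>
step 5: e5 push(37) — stack <79,19,28,37>
step 6: e7 push(94) — stack <79,19,28,37,94>
step 7: e6 pop() → 94 — stack <79,19,28,37>
step 8: e8 pop() → 37 — stack <79,19,28>
step 9: e9 push(51) — stack <79,19,28,51>
step 10: e10 push(52) — stack <79,19,28,51,52>
step 11: e11 pop() → 52 — stack <79,19,28,51>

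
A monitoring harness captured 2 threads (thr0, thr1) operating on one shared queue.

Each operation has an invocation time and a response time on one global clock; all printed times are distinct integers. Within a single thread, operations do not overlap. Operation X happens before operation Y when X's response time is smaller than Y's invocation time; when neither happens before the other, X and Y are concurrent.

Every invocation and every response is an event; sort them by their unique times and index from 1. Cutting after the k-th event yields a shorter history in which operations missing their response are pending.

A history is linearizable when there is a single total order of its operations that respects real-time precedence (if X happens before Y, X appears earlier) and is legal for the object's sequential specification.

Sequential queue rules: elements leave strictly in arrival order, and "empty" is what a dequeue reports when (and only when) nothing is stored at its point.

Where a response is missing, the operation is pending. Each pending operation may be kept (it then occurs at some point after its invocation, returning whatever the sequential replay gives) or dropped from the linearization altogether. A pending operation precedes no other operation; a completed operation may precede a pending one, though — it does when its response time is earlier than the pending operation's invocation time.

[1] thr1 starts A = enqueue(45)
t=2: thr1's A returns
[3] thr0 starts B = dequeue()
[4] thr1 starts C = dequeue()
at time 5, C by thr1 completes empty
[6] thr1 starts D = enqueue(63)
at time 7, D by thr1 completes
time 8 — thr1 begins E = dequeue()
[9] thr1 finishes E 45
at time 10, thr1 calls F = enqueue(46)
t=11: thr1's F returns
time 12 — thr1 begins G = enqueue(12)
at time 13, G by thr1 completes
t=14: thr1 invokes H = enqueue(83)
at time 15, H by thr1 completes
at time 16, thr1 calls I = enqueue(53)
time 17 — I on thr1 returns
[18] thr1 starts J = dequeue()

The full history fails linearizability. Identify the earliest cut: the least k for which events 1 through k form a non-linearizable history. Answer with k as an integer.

9

events 1..8 are linearizable; a witness order is A, B, C, D:
step 1: A enqueue(45) — queue <45>
step 2: B dequeue() (pending, included) — queue <>
step 3: C dequeue() → empty — queue <>
step 4: D enqueue(63) — queue <63>
adding event 9 (E responds at 9) leaves no legal real-time order
no escape via the 1 pending operation (B): every completion choice fails
take A, C, D, E (pending dropped): step 2 already fails, because C dequeue() → empty cannot occur there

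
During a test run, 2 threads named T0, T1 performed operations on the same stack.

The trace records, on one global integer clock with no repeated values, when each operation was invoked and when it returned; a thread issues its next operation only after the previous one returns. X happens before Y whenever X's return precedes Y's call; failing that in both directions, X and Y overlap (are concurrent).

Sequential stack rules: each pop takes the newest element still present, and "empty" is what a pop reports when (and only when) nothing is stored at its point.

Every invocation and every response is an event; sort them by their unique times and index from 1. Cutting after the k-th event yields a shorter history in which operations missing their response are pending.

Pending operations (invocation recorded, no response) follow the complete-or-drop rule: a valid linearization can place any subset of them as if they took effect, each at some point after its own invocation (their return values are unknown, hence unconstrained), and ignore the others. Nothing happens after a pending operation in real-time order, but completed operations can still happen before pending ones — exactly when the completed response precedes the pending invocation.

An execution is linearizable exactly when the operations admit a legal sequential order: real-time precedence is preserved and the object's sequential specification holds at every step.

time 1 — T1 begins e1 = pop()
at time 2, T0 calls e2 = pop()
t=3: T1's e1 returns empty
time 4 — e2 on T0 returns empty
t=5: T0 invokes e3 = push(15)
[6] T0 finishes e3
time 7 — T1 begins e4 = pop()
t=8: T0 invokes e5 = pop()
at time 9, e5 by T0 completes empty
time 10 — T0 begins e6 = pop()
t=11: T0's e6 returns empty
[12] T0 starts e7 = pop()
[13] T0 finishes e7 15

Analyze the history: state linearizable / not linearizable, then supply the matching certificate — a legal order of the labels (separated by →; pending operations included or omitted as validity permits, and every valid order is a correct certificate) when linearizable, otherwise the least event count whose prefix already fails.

cut after 12 events: linearizable; cut after 13 events (e7 responds, time 13): not linearizable
every one of the 2 real-time-consistent orders over 6 completed stack ops fails the sequential spec
no completion choice of the 1 pending operation (e4) rescues it — every subset was tried
take e1, e2, e3, e5, e6, e7 (pending dropped): step 4 already fails, because e5 pop() → empty cannot occur there
take e2, e1, e3, e5, e6, e7 (pending dropped): step 4 already fails, because e5 pop() → empty cannot occur there

not linearizable — minimal violating prefix: 13 events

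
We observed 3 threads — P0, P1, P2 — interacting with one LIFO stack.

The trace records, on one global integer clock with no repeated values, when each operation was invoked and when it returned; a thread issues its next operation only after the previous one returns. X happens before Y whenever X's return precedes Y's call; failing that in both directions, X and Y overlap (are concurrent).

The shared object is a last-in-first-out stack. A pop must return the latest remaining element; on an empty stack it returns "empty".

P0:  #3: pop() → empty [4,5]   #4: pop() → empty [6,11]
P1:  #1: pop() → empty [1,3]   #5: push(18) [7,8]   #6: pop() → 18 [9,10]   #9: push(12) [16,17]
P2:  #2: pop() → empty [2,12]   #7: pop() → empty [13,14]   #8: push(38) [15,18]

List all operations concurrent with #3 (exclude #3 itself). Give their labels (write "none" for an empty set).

#2

#3 runs from 4 to 5; window-overlapping ops are concurrent
#1 [1,3]: before
#2 [2,12]: concurrent
#4 [6,11]: after
#5 [7,8]: after
#6 [9,10]: after
#7 [13,14]: after
#8 [15,18]: after
#9 [16,17]: after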